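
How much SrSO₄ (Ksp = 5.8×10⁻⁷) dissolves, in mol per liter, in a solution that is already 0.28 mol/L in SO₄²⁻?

2.1×10⁻⁶ M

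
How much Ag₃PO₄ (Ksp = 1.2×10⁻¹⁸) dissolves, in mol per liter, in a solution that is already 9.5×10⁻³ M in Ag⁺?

1.4×10⁻¹² M

Ag₃PO₄(s) ⇌ 3 Ag⁺(aq) + PO₄³⁻(aq)
With Ag⁺ already at 9.5×10⁻³ M and s small, take [Ag⁺] ≈ 9.5×10⁻³ M and [PO₄³⁻] = s.
Ksp = [Ag⁺]^3[PO₄³⁻] = (9.5×10⁻³)^3s
s = 1.2×10⁻¹⁸ / (9.5×10⁻³)^3 = 1.4×10⁻¹²
s = 1.4×10⁻¹² M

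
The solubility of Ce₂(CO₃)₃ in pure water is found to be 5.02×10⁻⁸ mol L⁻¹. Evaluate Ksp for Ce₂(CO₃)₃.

Ksp = 3.44×10⁻³⁵

Ce₂(CO₃)₃(s) ⇌ 2 Ce³⁺(aq) + 3 CO₃²⁻(aq)
Call the molar solubility s, so that [Ce³⁺] = 2s and [CO₃²⁻] = 3s.
Ksp = [Ce³⁺]^2[CO₃²⁻]^3 = (2s)^2 · (3s)^3 = 108s^5
Ksp = 108 × (5.02×10⁻⁸)^5 = 3.44×10⁻³⁵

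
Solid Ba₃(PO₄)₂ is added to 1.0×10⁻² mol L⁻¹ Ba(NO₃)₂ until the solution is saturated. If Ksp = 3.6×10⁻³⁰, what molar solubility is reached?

9.5×10⁻¹³ M

Ba₃(PO₄)₂(s) ⇌ 3 Ba²⁺(aq) + 2 PO₄³⁻(aq)
The solution already contains Ba²⁺ at 1.0×10⁻² mol L⁻¹. Let s be the molar solubility of Ba₃(PO₄)₂.
[Ba²⁺] ≈ 1.0×10⁻² mol L⁻¹ (common ion dominates); [PO₄³⁻] = 2s.
Ksp = [Ba²⁺]^3[PO₄³⁻]^2 = (1.0×10⁻²)^3(2s)^2
(2s)^2 = 3.6×10⁻³⁰ / (1.0×10⁻²)^3 = 3.6×10⁻²⁴
s = 9.5×10⁻¹³ mol L⁻¹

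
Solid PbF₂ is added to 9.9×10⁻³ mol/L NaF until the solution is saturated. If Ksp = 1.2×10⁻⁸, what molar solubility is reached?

1.2×10⁻⁴ M

PbF₂(s) ⇌ Pb²⁺(aq) + 2 F⁻(aq)
Let s be the solubility of PbF₂ here. The common ion gives [F⁻] ≈ 9.9×10⁻³ mol/L, and [Pb²⁺] = s.
Ksp = [Pb²⁺][F⁻]^2 = s(9.9×10⁻³)^2
s = 1.2×10⁻⁸ / (9.9×10⁻³)^2 = 1.2×10⁻⁴
s = 1.2×10⁻⁴ mol/L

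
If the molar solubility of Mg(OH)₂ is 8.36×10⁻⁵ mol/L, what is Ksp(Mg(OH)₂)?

Mg(OH)₂(s) ⇌ Mg²⁺(aq) + 2 OH⁻(aq)
For each mole of Mg(OH)₂ that dissolves per liter, [Mg²⁺] = s and [OH⁻] = 2s; let s denote this solubility.
Ksp = [Mg²⁺][OH⁻]^2 = s · (2s)^2 = 4s^3
Ksp = 4 × (8.36×10⁻⁵)^3 = 2.34×10⁻¹²

Ksp = 2.34×10⁻¹²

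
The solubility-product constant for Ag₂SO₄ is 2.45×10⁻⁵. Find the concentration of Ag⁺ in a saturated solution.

3.66×10⁻² M

Ag₂SO₄(s) ⇌ 2 Ag⁺(aq) + SO₄²⁻(aq)
If s mol/L of Ag₂SO₄ dissolves, [Ag⁺] = 2s and [SO₄²⁻] = s.
Ksp = [Ag⁺]^2[SO₄²⁻] = (2s)^2 · s = 4s^3 = 2.45×10⁻⁵
s = 1.83×10⁻² M
[Ag⁺] = 2s = 3.66×10⁻² M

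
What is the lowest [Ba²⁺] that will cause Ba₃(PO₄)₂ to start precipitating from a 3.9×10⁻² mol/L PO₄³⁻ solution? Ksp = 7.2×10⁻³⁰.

A salt starts to precipitate once the ion product Q reaches its Ksp.
Ba₃(PO₄)₂(s) ⇌ 3 Ba²⁺(aq) + 2 PO₄³⁻(aq)
Ksp = [Ba²⁺]^3[PO₄³⁻]^2 = [Ba²⁺]^3(3.9×10⁻²)^2
[Ba²⁺]^3 = 7.2×10⁻³⁰ / (3.9×10⁻²)^2 = 4.7×10⁻²⁷
[Ba²⁺] = 1.7×10⁻⁹ mol/L

1.7×10⁻⁹ M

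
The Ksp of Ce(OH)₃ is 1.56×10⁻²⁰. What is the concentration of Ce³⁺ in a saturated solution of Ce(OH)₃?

4.90×10⁻⁶ M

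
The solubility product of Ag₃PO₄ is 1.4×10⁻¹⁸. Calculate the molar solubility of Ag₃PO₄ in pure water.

Ag₃PO₄(s) ⇌ 3 Ag⁺(aq) + PO₄³⁻(aq)
If s mol/L of Ag₃PO₄ dissolves, [Ag⁺] = 3s and [PO₄³⁻] = s.
Ksp = [Ag⁺]^3[PO₄³⁻] = (3s)^3 · s = 27s^4
27s^4 = 1.4×10⁻¹⁸  ⇒  s^4 = 5.2×10⁻²⁰
s = (5.2×10⁻²⁰)^(1/4) = 1.5×10⁻⁵ mol/L

1.5×10⁻⁵ M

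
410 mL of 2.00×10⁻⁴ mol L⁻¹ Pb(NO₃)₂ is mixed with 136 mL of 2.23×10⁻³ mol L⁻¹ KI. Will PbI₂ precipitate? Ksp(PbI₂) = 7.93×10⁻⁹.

The combined volume is 546 mL.
[Pb²⁺] = (2.00×10⁻⁴)(410)/546 = 1.50×10⁻⁴ mol L⁻¹
[I⁻] = (2.23×10⁻³)(136)/546 = 5.55×10⁻⁴ mol L⁻¹
Q = [Pb²⁺][I⁻]^2 = 4.63×10⁻¹¹
Q < Ksp (4.63×10⁻¹¹ vs 7.93×10⁻⁹); the solution remains unsaturated and no precipitate forms.

No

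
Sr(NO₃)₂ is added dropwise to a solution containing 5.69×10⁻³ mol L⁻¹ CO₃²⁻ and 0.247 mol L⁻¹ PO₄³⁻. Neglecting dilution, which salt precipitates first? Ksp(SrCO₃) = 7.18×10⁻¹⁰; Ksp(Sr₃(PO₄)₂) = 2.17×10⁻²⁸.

Sr₃(PO₄)₂

Each salt precipitates once Q = Ksp for that salt.
For SrCO₃: [Sr²⁺] = (Ksp/[CO₃²⁻]) = 1.26×10⁻⁷ mol L⁻¹
For Sr₃(PO₄)₂: [Sr²⁺] = (Ksp/[PO₄³⁻]^2)^(1/3) = 1.53×10⁻⁹ mol L⁻¹
Since Sr₃(PO₄)₂ needs less Sr²⁺ to reach saturation, it precipitates first.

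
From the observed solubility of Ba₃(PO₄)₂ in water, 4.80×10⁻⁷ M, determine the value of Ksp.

Ba₃(PO₄)₂(s) ⇌ 3 Ba²⁺(aq) + 2 PO₄³⁻(aq)
For each mole of Ba₃(PO₄)₂ that dissolves per liter, [Ba²⁺] = 3s and [PO₄³⁻] = 2s; let s denote this solubility.
Ksp = [Ba²⁺]^3[PO₄³⁻]^2 = (3s)^3 · (2s)^2 = 108s^5
Ksp = 108 × (4.80×10⁻⁷)^5 = 2.75×10⁻³⁰

Ksp = 2.75×10⁻³⁰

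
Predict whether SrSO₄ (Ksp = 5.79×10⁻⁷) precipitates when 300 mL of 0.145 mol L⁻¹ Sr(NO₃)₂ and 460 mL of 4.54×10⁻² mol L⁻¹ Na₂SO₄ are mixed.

Yes

The combined volume is 760 mL.
[Sr²⁺] = (0.145)(300)/760 = 5.72×10⁻² mol L⁻¹
[SO₄²⁻] = (4.54×10⁻²)(460)/760 = 2.75×10⁻² mol L⁻¹
Q = [Sr²⁺][SO₄²⁻] = 1.57×10⁻³
Because Q > Ksp (1.57×10⁻³ vs 5.79×10⁻⁷), a precipitate of SrSO₄ forms.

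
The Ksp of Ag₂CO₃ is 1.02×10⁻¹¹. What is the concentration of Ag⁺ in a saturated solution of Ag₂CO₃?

Ag₂CO₃(s) ⇌ 2 Ag⁺(aq) + CO₃²⁻(aq)
Call the molar solubility s, so that [Ag⁺] = 2s and [CO₃²⁻] = s.
Ksp = [Ag⁺]^2[CO₃²⁻] = (2s)^2 · s = 4s^3 = 1.02×10⁻¹¹
s = 1.37×10⁻⁴ mol L⁻¹
[Ag⁺] = 2s = 2.73×10⁻⁴ mol L⁻¹

2.73×10⁻⁴ M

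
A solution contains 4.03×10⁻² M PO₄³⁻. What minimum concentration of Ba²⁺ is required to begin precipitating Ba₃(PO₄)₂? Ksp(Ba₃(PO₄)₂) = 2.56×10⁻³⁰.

Precipitation begins when Q = Ksp.
Ba₃(PO₄)₂(s) ⇌ 3 Ba²⁺(aq) + 2 PO₄³⁻(aq)
Ksp = [Ba²⁺]^3[PO₄³⁻]^2 = [Ba²⁺]^3(4.03×10⁻²)^2
[Ba²⁺]^3 = 2.56×10⁻³⁰ / (4.03×10⁻²)^2 = 1.58×10⁻²⁷
[Ba²⁺] = 1.16×10⁻⁹ M

1.16×10⁻⁹ M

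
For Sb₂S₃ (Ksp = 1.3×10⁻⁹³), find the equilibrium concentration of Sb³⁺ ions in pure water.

Sb₂S₃(s) ⇌ 2 Sb³⁺(aq) + 3 S²⁻(aq)
With molar solubility s: [Sb³⁺] = 2s, [S²⁻] = 3s.
Ksp = [Sb³⁺]^2[S²⁻]^3 = (2s)^2 · (3s)^3 = 108s^5 = 1.3×10⁻⁹³
s = 1.0×10⁻¹⁹ mol/L
[Sb³⁺] = 2s = 2.1×10⁻¹⁹ mol/L

2.1×10⁻¹⁹ M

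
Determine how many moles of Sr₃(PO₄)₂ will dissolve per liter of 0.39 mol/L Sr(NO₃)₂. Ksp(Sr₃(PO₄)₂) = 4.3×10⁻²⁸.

4.3×10⁻¹⁴ M

Sr₃(PO₄)₂(s) ⇌ 3 Sr²⁺(aq) + 2 PO₄³⁻(aq)
Sr²⁺ is already present at 0.39 mol/L. If s mol/L of Sr₃(PO₄)₂ dissolves, [PO₄³⁻] = 2s while [Sr²⁺] ≈ 0.39 mol/L.
Ksp = [Sr²⁺]^3[PO₄³⁻]^2 = (0.39)^3(2s)^2
(2s)^2 = 4.3×10⁻²⁸ / (0.39)^3 = 7.2×10⁻²⁷
s = 4.3×10⁻¹⁴ mol/L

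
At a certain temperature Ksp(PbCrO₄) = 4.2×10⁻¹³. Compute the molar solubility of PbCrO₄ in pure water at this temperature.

6.5×10⁻⁷ M

PbCrO₄(s) ⇌ Pb²⁺(aq) + CrO₄²⁻(aq)
For each mole of PbCrO₄ that dissolves per liter, [Pb²⁺] = s and [CrO₄²⁻] = s; let s denote this solubility.
Ksp = [Pb²⁺][CrO₄²⁻] = s · s = s^2
s^2 = 4.2×10⁻¹³
Taking the 2nd root, s = 6.5×10⁻⁷ M.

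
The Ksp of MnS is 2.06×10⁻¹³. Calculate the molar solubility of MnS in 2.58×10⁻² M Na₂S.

7.98×10⁻¹² M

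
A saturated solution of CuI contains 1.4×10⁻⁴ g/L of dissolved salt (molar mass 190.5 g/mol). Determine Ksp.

Ksp = 5.4×10⁻¹³

Convert to molarity: s = 1.4×10⁻⁴ / 190.5 = 7.349×10⁻⁷ mol/L
CuI(s) ⇌ Cu⁺(aq) + I⁻(aq)
Call the molar solubility s, so that [Cu⁺] = s and [I⁻] = s.
Ksp = [Cu⁺][I⁻] = s · s = s^2
Ksp = (7.349×10⁻⁷)^2 = 5.4×10⁻¹³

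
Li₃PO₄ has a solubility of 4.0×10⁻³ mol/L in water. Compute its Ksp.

Li₃PO₄(s) ⇌ 3 Li⁺(aq) + PO₄³⁻(aq)
With molar solubility s: [Li⁺] = 3s, [PO₄³⁻] = s.
Ksp = [Li⁺]^3[PO₄³⁻] = (3s)^3 · s = 27s^4
Ksp = 27 × (4.0×10⁻³)^4 = 6.9×10⁻⁹

Ksp = 6.9×10⁻⁹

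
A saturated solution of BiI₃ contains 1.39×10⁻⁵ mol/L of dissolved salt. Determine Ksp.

Ksp = 1.01×10⁻¹⁸

BiI₃(s) ⇌ Bi³⁺(aq) + 3 I⁻(aq)
With molar solubility s: [Bi³⁺] = s, [I⁻] = 3s.
Ksp = [Bi³⁺][I⁻]^3 = s · (3s)^3 = 27s^4
Ksp = 27 × (1.39×10⁻⁵)^4 = 1.01×10⁻¹⁸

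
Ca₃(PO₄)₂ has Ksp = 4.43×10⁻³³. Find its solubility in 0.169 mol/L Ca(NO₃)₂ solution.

4.79×10⁻¹⁶ M

Ca₃(PO₄)₂(s) ⇌ 3 Ca²⁺(aq) + 2 PO₄³⁻(aq)
With Ca²⁺ already at 0.169 mol/L and s small, take [Ca²⁺] ≈ 0.169 mol/L and [PO₄³⁻] = 2s.
Ksp = [Ca²⁺]^3[PO₄³⁻]^2 = (0.169)^3(2s)^2
(2s)^2 = 4.43×10⁻³³ / (0.169)^3 = 9.18×10⁻³¹
s = 4.79×10⁻¹⁶ mol/L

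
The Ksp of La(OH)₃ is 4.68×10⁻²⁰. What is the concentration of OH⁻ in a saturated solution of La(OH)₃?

La(OH)₃(s) ⇌ La³⁺(aq) + 3 OH⁻(aq)
Call the molar solubility s, so that [La³⁺] = s and [OH⁻] = 3s.
Ksp = [La³⁺][OH⁻]^3 = s · (3s)^3 = 27s^4 = 4.68×10⁻²⁰
s = 6.45×10⁻⁶ mol L⁻¹
[OH⁻] = 3s = 1.94×10⁻⁵ mol L⁻¹

1.94×10⁻⁵ M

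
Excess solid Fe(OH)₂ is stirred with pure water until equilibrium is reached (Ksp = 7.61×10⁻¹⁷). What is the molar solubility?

2.67×10⁻⁶ M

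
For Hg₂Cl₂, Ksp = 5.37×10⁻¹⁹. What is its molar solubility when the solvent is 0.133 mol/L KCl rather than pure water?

3.04×10⁻¹⁷ M

Hg₂Cl₂(s) ⇌ Hg₂²⁺(aq) + 2 Cl⁻(aq)
The solution already contains Cl⁻ at 0.133 mol/L. Let s be the molar solubility of Hg₂Cl₂.
[Cl⁻] ≈ 0.133 mol/L (common ion dominates); [Hg₂²⁺] = s.
Ksp = [Hg₂²⁺][Cl⁻]^2 = s(0.133)^2
s = 5.37×10⁻¹⁹ / (0.133)^2 = 3.04×10⁻¹⁷
s = 3.04×10⁻¹⁷ mol/L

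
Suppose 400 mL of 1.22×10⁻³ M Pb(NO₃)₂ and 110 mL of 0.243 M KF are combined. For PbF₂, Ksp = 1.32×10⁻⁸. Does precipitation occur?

The combined volume is 510 mL.
[Pb²⁺] = (1.22×10⁻³)(400)/510 = 9.57×10⁻⁴ M
[F⁻] = (0.243)(110)/510 = 5.24×10⁻² M
Q = [Pb²⁺][F⁻]^2 = 2.63×10⁻⁶
Since Q (2.63×10⁻⁶) exceeds Ksp (1.32×10⁻⁸), PbF₂ will precipitate.

Yes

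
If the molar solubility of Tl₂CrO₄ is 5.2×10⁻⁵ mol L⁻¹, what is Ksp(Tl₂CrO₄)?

Tl₂CrO₄(s) ⇌ 2 Tl⁺(aq) + CrO₄²⁻(aq)
For each mole of Tl₂CrO₄ that dissolves per liter, [Tl⁺] = 2s and [CrO₄²⁻] = s; let s denote this solubility.
Ksp = [Tl⁺]^2[CrO₄²⁻] = (2s)^2 · s = 4s^3
Ksp = 4 × (5.2×10⁻⁵)^3 = 5.6×10⁻¹³

Ksp = 5.6×10⁻¹³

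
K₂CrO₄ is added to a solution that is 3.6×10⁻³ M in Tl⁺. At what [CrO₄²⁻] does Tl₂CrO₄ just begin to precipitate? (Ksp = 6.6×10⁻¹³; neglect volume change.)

Precipitation of each salt begins when its ion product equals Ksp.
Tl₂CrO₄(s) ⇌ 2 Tl⁺(aq) + CrO₄²⁻(aq)
Ksp = [Tl⁺]^2[CrO₄²⁻] = [CrO₄²⁻](3.6×10⁻³)^2
[CrO₄²⁻] = 6.6×10⁻¹³ / (3.6×10⁻³)^2 = 5.1×10⁻⁸
[CrO₄²⁻] = 5.1×10⁻⁸ M

5.1×10⁻⁸ M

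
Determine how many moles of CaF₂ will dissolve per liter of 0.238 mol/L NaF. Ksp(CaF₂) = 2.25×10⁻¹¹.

CaF₂(s) ⇌ Ca²⁺(aq) + 2 F⁻(aq)
With F⁻ already at 0.238 mol/L and s small, take [F⁻] ≈ 0.238 mol/L and [Ca²⁺] = s.
Ksp = [Ca²⁺][F⁻]^2 = s(0.238)^2
s = 2.25×10⁻¹¹ / (0.238)^2 = 3.97×10⁻¹⁰
s = 3.97×10⁻¹⁰ mol/L

3.97×10⁻¹⁰ M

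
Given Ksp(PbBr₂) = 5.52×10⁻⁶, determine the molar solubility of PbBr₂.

PbBr₂(s) ⇌ Pb²⁺(aq) + 2 Br⁻(aq)
Call the molar solubility s, so that [Pb²⁺] = s and [Br⁻] = 2s.
Ksp = [Pb²⁺][Br⁻]^2 = s · (2s)^2 = 4s^3
4s^3 = 5.52×10⁻⁶  ⇒  s^3 = 1.38×10⁻⁶
s = 1.11×10⁻² mol L⁻¹

1.11×10⁻² M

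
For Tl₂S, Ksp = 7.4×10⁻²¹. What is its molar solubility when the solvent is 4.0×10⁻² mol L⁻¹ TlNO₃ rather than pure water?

4.6×10⁻¹⁸ M

Tl₂S(s) ⇌ 2 Tl⁺(aq) + S²⁻(aq)
With Tl⁺ already at 4.0×10⁻² mol L⁻¹ and s small, take [Tl⁺] ≈ 4.0×10⁻² mol L⁻¹ and [S²⁻] = s.
Ksp = [Tl⁺]^2[S²⁻] = (4.0×10⁻²)^2s
s = 7.4×10⁻²¹ / (4.0×10⁻²)^2 = 4.6×10⁻¹⁸
s = 4.6×10⁻¹⁸ mol L⁻¹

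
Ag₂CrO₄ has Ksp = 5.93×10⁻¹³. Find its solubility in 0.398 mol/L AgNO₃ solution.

3.74×10⁻¹² M

Ag₂CrO₄(s) ⇌ 2 Ag⁺(aq) + CrO₄²⁻(aq)
Let s be the solubility of Ag₂CrO₄ here. The common ion gives [Ag⁺] ≈ 0.398 mol/L, and [CrO₄²⁻] = s.
Ksp = [Ag⁺]^2[CrO₄²⁻] = (0.398)^2s
s = 5.93×10⁻¹³ / (0.398)^2 = 3.74×10⁻¹²
s = 3.74×10⁻¹² mol/L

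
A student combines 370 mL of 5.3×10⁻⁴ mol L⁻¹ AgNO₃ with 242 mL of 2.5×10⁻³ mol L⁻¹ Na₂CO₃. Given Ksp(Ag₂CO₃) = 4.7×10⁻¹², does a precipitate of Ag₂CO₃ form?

Total volume after mixing = 370 + 242 = 612 mL.
[Ag⁺] = (5.3×10⁻⁴)(370)/612 = 3.2×10⁻⁴ mol L⁻¹
[CO₃²⁻] = (2.5×10⁻³)(242)/612 = 9.9×10⁻⁴ mol L⁻¹
Q = [Ag⁺]^2[CO₃²⁻] = 1.0×10⁻¹⁰
Since Q (1.0×10⁻¹⁰) exceeds Ksp (4.7×10⁻¹²), Ag₂CO₃ will precipitate.

Yes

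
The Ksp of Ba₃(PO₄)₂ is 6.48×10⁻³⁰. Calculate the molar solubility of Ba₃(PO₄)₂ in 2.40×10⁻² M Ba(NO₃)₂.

3.42×10⁻¹³ M

Ba₃(PO₄)₂(s) ⇌ 3 Ba²⁺(aq) + 2 PO₄³⁻(aq)
Let s be the solubility of Ba₃(PO₄)₂ here. The common ion gives [Ba²⁺] ≈ 2.40×10⁻² M, and [PO₄³⁻] = 2s.
Ksp = [Ba²⁺]^3[PO₄³⁻]^2 = (2.40×10⁻²)^3(2s)^2
(2s)^2 = 6.48×10⁻³⁰ / (2.40×10⁻²)^3 = 4.69×10⁻²⁵
s = 3.42×10⁻¹³ M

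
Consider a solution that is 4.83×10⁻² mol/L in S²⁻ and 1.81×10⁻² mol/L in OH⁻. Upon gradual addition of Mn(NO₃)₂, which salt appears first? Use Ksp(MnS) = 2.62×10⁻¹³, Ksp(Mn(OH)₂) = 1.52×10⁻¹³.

MnS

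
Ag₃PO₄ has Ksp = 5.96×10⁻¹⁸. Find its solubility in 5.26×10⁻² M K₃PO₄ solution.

1.61×10⁻⁶ M

Ag₃PO₄(s) ⇌ 3 Ag⁺(aq) + PO₄³⁻(aq)
With PO₄³⁻ already at 5.26×10⁻² M and s small, take [PO₄³⁻] ≈ 5.26×10⁻² M and [Ag⁺] = 3s.
Ksp = [Ag⁺]^3[PO₄³⁻] = (3s)^3(5.26×10⁻²)
(3s)^3 = 5.96×10⁻¹⁸ / (5.26×10⁻²) = 1.13×10⁻¹⁶
s = 1.61×10⁻⁶ M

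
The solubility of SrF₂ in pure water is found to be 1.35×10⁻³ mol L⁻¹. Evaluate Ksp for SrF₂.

SrF₂(s) ⇌ Sr²⁺(aq) + 2 F⁻(aq)
Call the molar solubility s, so that [Sr²⁺] = s and [F⁻] = 2s.
Ksp = [Sr²⁺][F⁻]^2 = s · (2s)^2 = 4s^3
Ksp = 4 × (1.35×10⁻³)^3 = 9.84×10⁻⁹

Ksp = 9.84×10⁻⁹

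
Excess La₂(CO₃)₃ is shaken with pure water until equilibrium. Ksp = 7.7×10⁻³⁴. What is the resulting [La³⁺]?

1.9×10⁻⁷ M

La₂(CO₃)₃(s) ⇌ 2 La³⁺(aq) + 3 CO₃²⁻(aq)
With molar solubility s: [La³⁺] = 2s, [CO₃²⁻] = 3s.
Ksp = [La³⁺]^2[CO₃²⁻]^3 = (2s)^2 · (3s)^3 = 108s^5 = 7.7×10⁻³⁴
s = 9.3×10⁻⁸ M
[La³⁺] = 2s = 1.9×10⁻⁷ M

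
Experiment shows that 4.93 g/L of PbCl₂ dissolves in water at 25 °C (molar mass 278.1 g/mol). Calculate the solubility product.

Ksp = 2.23×10⁻⁵

Molar solubility s = (4.93 g/L) / (278.1 g/mol) = 1.7727×10⁻² mol/L
PbCl₂(s) ⇌ Pb²⁺(aq) + 2 Cl⁻(aq)
If s mol/L of PbCl₂ dissolves, [Pb²⁺] = s and [Cl⁻] = 2s.
Ksp = [Pb²⁺][Cl⁻]^2 = s · (2s)^2 = 4s^3
Ksp = 4 × (1.7727×10⁻²)^3 = 2.23×10⁻⁵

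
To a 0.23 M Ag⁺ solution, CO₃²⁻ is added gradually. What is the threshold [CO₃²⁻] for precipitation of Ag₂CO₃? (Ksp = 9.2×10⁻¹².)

1.7×10⁻¹⁰ M

Precipitation of each salt begins when its ion product equals Ksp.
Ag₂CO₃(s) ⇌ 2 Ag⁺(aq) + CO₃²⁻(aq)
Ksp = [Ag⁺]^2[CO₃²⁻] = [CO₃²⁻](0.23)^2
[CO₃²⁻] = 9.2×10⁻¹² / (0.23)^2 = 1.7×10⁻¹⁰
[CO₃²⁻] = 1.7×10⁻¹⁰ M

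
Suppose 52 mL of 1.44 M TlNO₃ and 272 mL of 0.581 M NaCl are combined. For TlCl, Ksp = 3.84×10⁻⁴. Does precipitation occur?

After mixing, V = 52 mL + 272 mL = 324 mL.
[Tl⁺] = (1.44)(52)/324 = 0.231 M
[Cl⁻] = (0.581)(272)/324 = 0.488 M
Q = [Tl⁺][Cl⁻] = 0.113
Since Q (0.113) exceeds Ksp (3.84×10⁻⁴), TlCl will precipitate.

Yes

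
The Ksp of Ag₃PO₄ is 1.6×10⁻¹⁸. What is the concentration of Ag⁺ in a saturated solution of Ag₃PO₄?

Ag₃PO₄(s) ⇌ 3 Ag⁺(aq) + PO₄³⁻(aq)
With molar solubility s: [Ag⁺] = 3s, [PO₄³⁻] = s.
Ksp = [Ag⁺]^3[PO₄³⁻] = (3s)^3 · s = 27s^4 = 1.6×10⁻¹⁸
s = 1.6×10⁻⁵ M
[Ag⁺] = 3s = 4.7×10⁻⁵ M

4.7×10⁻⁵ M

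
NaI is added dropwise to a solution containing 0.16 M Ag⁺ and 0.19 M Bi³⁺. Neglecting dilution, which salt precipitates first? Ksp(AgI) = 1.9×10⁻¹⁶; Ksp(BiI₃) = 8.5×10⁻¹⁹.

Each salt precipitates once Q = Ksp for that salt.
For AgI: [I⁻] = (Ksp/[Ag⁺]) = 1.2×10⁻¹⁵ M
For BiI₃: [I⁻] = (Ksp/[Bi³⁺])^(1/3) = 1.6×10⁻⁶ M
AgI requires the lower [I⁻], so it precipitates first.

AgI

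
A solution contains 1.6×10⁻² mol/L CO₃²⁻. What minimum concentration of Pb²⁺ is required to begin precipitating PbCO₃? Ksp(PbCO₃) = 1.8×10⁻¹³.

1.1×10⁻¹¹ M

A salt starts to precipitate once the ion product Q reaches its Ksp.
PbCO₃(s) ⇌ Pb²⁺(aq) + CO₃²⁻(aq)
Ksp = [Pb²⁺][CO₃²⁻] = [Pb²⁺](1.6×10⁻²)
[Pb²⁺] = 1.8×10⁻¹³ / (1.6×10⁻²) = 1.1×10⁻¹¹
[Pb²⁺] = 1.1×10⁻¹¹ mol/L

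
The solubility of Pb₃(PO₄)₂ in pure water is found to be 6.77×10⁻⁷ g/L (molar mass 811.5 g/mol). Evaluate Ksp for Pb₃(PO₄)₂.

Molar solubility s = (6.77×10⁻⁷ g/L) / (811.5 g/mol) = 8.3426×10⁻¹⁰ mol/L
Pb₃(PO₄)₂(s) ⇌ 3 Pb²⁺(aq) + 2 PO₄³⁻(aq)
Call the molar solubility s, so that [Pb²⁺] = 3s and [PO₄³⁻] = 2s.
Ksp = [Pb²⁺]^3[PO₄³⁻]^2 = (3s)^3 · (2s)^2 = 108s^5
Ksp = 108 × (8.3426×10⁻¹⁰)^5 = 4.36×10⁻⁴⁴

Ksp = 4.36×10⁻⁴⁴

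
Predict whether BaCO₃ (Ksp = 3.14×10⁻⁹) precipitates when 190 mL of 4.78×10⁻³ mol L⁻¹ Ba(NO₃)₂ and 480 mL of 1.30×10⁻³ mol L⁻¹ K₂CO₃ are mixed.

Yes

The combined volume is 670 mL.
[Ba²⁺] = (4.78×10⁻³)(190)/670 = 1.36×10⁻³ mol L⁻¹
[CO₃²⁻] = (1.30×10⁻³)(480)/670 = 9.31×10⁻⁴ mol L⁻¹
Q = [Ba²⁺][CO₃²⁻] = 1.26×10⁻⁶
Since Q (1.26×10⁻⁶) exceeds Ksp (3.14×10⁻⁹), BaCO₃ will precipitate.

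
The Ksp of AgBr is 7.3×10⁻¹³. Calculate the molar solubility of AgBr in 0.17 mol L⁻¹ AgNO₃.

AgBr(s) ⇌ Ag⁺(aq) + Br⁻(aq)
The solution already contains Ag⁺ at 0.17 mol L⁻¹. Let s be the molar solubility of AgBr.
[Ag⁺] ≈ 0.17 mol L⁻¹ (common ion dominates); [Br⁻] = s.
Ksp = [Ag⁺][Br⁻] = (0.17)s
s = 7.3×10⁻¹³ / (0.17) = 4.3×10⁻¹²
s = 4.3×10⁻¹² mol L⁻¹

4.3×10⁻¹² M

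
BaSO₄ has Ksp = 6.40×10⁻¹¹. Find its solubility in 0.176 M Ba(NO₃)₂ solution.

3.64×10⁻¹⁰ M

BaSO₄(s) ⇌ Ba²⁺(aq) + SO₄²⁻(aq)
With Ba²⁺ already at 0.176 M and s small, take [Ba²⁺] ≈ 0.176 M and [SO₄²⁻] = s.
Ksp = [Ba²⁺][SO₄²⁻] = (0.176)s
s = 6.40×10⁻¹¹ / (0.176) = 3.64×10⁻¹⁰
s = 3.64×10⁻¹⁰ M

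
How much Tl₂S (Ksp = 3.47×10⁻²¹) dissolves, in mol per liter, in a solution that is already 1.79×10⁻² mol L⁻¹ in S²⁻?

2.20×10⁻¹⁰ M

Tl₂S(s) ⇌ 2 Tl⁺(aq) + S²⁻(aq)
With S²⁻ already at 1.79×10⁻² mol L⁻¹ and s small, take [S²⁻] ≈ 1.79×10⁻² mol L⁻¹ and [Tl⁺] = 2s.
Ksp = [Tl⁺]^2[S²⁻] = (2s)^2(1.79×10⁻²)
(2s)^2 = 3.47×10⁻²¹ / (1.79×10⁻²) = 1.94×10⁻¹⁹
s = 2.20×10⁻¹⁰ mol L⁻¹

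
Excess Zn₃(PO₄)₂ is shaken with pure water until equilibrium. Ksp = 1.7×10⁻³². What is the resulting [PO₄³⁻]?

Zn₃(PO₄)₂(s) ⇌ 3 Zn²⁺(aq) + 2 PO₄³⁻(aq)
If s mol/L of Zn₃(PO₄)₂ dissolves, [Zn²⁺] = 3s and [PO₄³⁻] = 2s.
Ksp = [Zn²⁺]^3[PO₄³⁻]^2 = (3s)^3 · (2s)^2 = 108s^5 = 1.7×10⁻³²
s = 1.7×10⁻⁷ mol/L
[PO₄³⁻] = 2s = 3.5×10⁻⁷ mol/L

3.5×10⁻⁷ M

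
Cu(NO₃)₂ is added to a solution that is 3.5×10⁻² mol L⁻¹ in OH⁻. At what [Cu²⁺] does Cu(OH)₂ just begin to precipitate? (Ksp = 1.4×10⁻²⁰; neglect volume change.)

1.1×10⁻¹⁷ M

Precipitation begins when Q = Ksp.
Cu(OH)₂(s) ⇌ Cu²⁺(aq) + 2 OH⁻(aq)
Ksp = [Cu²⁺][OH⁻]^2 = [Cu²⁺](3.5×10⁻²)^2
[Cu²⁺] = 1.4×10⁻²⁰ / (3.5×10⁻²)^2 = 1.1×10⁻¹⁷
[Cu²⁺] = 1.1×10⁻¹⁷ mol L⁻¹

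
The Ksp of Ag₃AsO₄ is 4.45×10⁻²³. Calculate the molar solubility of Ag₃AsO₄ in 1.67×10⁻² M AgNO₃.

Ag₃AsO₄(s) ⇌ 3 Ag⁺(aq) + AsO₄³⁻(aq)
With Ag⁺ already at 1.67×10⁻² M and s small, take [Ag⁺] ≈ 1.67×10⁻² M and [AsO₄³⁻] = s.
Ksp = [Ag⁺]^3[AsO₄³⁻] = (1.67×10⁻²)^3s
s = 4.45×10⁻²³ / (1.67×10⁻²)^3 = 9.55×10⁻¹⁸
s = 9.55×10⁻¹⁸ M

9.55×10⁻¹⁸ M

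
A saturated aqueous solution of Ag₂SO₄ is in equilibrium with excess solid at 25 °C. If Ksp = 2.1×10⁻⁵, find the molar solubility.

Ag₂SO₄(s) ⇌ 2 Ag⁺(aq) + SO₄²⁻(aq)
Call the molar solubility s, so that [Ag⁺] = 2s and [SO₄²⁻] = s.
Ksp = [Ag⁺]^2[SO₄²⁻] = (2s)^2 · s = 4s^3
4s^3 = 2.1×10⁻⁵  ⇒  s^3 = 5.3×10⁻⁶
s = 1.7×10⁻² M

1.7×10⁻² M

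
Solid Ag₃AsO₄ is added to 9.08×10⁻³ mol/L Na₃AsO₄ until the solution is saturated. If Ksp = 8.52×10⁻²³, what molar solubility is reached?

Ag₃AsO₄(s) ⇌ 3 Ag⁺(aq) + AsO₄³⁻(aq)
With AsO₄³⁻ already at 9.08×10⁻³ mol/L and s small, take [AsO₄³⁻] ≈ 9.08×10⁻³ mol/L and [Ag⁺] = 3s.
Ksp = [Ag⁺]^3[AsO₄³⁻] = (3s)^3(9.08×10⁻³)
(3s)^3 = 8.52×10⁻²³ / (9.08×10⁻³) = 9.38×10⁻²¹
s = 7.03×10⁻⁸ mol/L

7.03×10⁻⁸ M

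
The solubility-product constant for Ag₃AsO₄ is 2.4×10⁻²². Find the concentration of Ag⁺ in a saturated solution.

5.2×10⁻⁶ M

Ag₃AsO₄(s) ⇌ 3 Ag⁺(aq) + AsO₄³⁻(aq)
Let s be the molar solubility. Then [Ag⁺] = 3s and [AsO₄³⁻] = s.
Ksp = [Ag⁺]^3[AsO₄³⁻] = (3s)^3 · s = 27s^4 = 2.4×10⁻²²
s = 1.7×10⁻⁶ M
[Ag⁺] = 3s = 5.2×10⁻⁶ M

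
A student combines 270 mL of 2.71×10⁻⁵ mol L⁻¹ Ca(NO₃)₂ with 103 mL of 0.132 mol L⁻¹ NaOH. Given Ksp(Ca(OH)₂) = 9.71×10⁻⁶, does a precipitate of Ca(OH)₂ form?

The combined volume is 373 mL.
[Ca²⁺] = (2.71×10⁻⁵)(270)/373 = 1.96×10⁻⁵ mol L⁻¹
[OH⁻] = (0.132)(103)/373 = 3.65×10⁻² mol L⁻¹
Q = [Ca²⁺][OH⁻]^2 = 2.61×10⁻⁸
Q < Ksp (2.61×10⁻⁸ vs 9.71×10⁻⁶); the solution remains unsaturated and no precipitate forms.

No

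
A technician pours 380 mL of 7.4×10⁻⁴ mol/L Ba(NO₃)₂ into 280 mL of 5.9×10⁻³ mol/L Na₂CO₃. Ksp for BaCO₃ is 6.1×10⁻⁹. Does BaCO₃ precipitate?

Total volume after mixing = 380 + 280 = 660 mL.
[Ba²⁺] = (7.4×10⁻⁴)(380)/660 = 4.3×10⁻⁴ mol/L
[CO₃²⁻] = (5.9×10⁻³)(280)/660 = 2.5×10⁻³ mol/L
Q = [Ba²⁺][CO₃²⁻] = 1.1×10⁻⁶
Q = 1.1×10⁻⁶ > Ksp = 6.1×10⁻⁹, so the solution is supersaturated and BaCO₃ precipitates.

Yes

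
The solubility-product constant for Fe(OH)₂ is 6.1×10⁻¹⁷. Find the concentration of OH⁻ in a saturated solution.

Fe(OH)₂(s) ⇌ Fe²⁺(aq) + 2 OH⁻(aq)
Let s be the molar solubility. Then [Fe²⁺] = s and [OH⁻] = 2s.
Ksp = [Fe²⁺][OH⁻]^2 = s · (2s)^2 = 4s^3 = 6.1×10⁻¹⁷
s = 2.5×10⁻⁶ M
[OH⁻] = 2s = 5.0×10⁻⁶ M

5.0×10⁻⁶ M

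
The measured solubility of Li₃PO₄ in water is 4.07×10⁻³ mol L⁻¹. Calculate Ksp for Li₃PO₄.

Li₃PO₄(s) ⇌ 3 Li⁺(aq) + PO₄³⁻(aq)
For each mole of Li₃PO₄ that dissolves per liter, [Li⁺] = 3s and [PO₄³⁻] = s; let s denote this solubility.
Ksp = [Li⁺]^3[PO₄³⁻] = (3s)^3 · s = 27s^4
Ksp = 27 × (4.07×10⁻³)^4 = 7.41×10⁻⁹

Ksp = 7.41×10⁻⁹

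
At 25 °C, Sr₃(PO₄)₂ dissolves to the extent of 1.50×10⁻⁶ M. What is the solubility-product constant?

Sr₃(PO₄)₂(s) ⇌ 3 Sr²⁺(aq) + 2 PO₄³⁻(aq)
Call the molar solubility s, so that [Sr²⁺] = 3s and [PO₄³⁻] = 2s.
Ksp = [Sr²⁺]^3[PO₄³⁻]^2 = (3s)^3 · (2s)^2 = 108s^5
Ksp = 108 × (1.50×10⁻⁶)^5 = 8.20×10⁻²⁸

Ksp = 8.20×10⁻²⁸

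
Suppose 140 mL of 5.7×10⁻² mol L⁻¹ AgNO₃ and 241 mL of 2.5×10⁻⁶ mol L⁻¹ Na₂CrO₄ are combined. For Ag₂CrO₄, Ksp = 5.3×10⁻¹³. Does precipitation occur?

Yes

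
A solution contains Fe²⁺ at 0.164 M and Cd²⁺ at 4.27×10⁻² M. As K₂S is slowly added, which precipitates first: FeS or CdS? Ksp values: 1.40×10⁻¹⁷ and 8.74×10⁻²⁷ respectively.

The threshold for precipitation is Q = Ksp.
For FeS: [S²⁻] = (Ksp/[Fe²⁺]) = 8.54×10⁻¹⁷ M
For CdS: [S²⁻] = (Ksp/[Cd²⁺]) = 2.05×10⁻²⁵ M
Since CdS needs less S²⁻ to reach saturation, it precipitates first.

CdS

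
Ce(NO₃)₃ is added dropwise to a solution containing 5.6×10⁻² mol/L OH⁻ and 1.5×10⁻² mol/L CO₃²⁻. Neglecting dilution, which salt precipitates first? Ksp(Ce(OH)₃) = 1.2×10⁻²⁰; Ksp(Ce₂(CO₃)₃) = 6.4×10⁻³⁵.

Precipitation of each salt begins when its ion product equals Ksp.
For Ce(OH)₃: [Ce³⁺] = (Ksp/[OH⁻]^3) = 6.8×10⁻¹⁷ mol/L
For Ce₂(CO₃)₃: [Ce³⁺] = (Ksp/[CO₃²⁻]^3)^(1/2) = 4.4×10⁻¹⁵ mol/L
Ce(OH)₃ requires the lower [Ce³⁺], so it precipitates first.

Ce(OH)₃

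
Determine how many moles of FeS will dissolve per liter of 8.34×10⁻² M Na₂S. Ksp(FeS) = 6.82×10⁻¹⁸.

FeS(s) ⇌ Fe²⁺(aq) + S²⁻(aq)
The solution already contains S²⁻ at 8.34×10⁻² M. Let s be the molar solubility of FeS.
[S²⁻] ≈ 8.34×10⁻² M (common ion dominates); [Fe²⁺] = s.
Ksp = [Fe²⁺][S²⁻] = s(8.34×10⁻²)
s = 6.82×10⁻¹⁸ / (8.34×10⁻²) = 8.18×10⁻¹⁷
s = 8.18×10⁻¹⁷ M

8.18×10⁻¹⁷ M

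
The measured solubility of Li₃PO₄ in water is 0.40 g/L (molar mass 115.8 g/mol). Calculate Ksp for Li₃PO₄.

Convert to molarity: s = 0.40 / 115.8 = 3.454×10⁻³ mol/L
Li₃PO₄(s) ⇌ 3 Li⁺(aq) + PO₄³⁻(aq)
Let s be the molar solubility. Then [Li⁺] = 3s and [PO₄³⁻] = s.
Ksp = [Li⁺]^3[PO₄³⁻] = (3s)^3 · s = 27s^4
Ksp = 27 × (3.454×10⁻³)^4 = 3.8×10⁻⁹

Ksp = 3.8×10⁻⁹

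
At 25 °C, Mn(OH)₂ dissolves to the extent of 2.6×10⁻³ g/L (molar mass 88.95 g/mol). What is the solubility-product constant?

Convert to molarity: s = 2.6×10⁻³ / 88.95 = 2.923×10⁻⁵ mol/L
Mn(OH)₂(s) ⇌ Mn²⁺(aq) + 2 OH⁻(aq)
Call the molar solubility s, so that [Mn²⁺] = s and [OH⁻] = 2s.
Ksp = [Mn²⁺][OH⁻]^2 = s · (2s)^2 = 4s^3
Ksp = 4 × (2.923×10⁻⁵)^3 = 1.0×10⁻¹³

Ksp = 1.0×10⁻¹³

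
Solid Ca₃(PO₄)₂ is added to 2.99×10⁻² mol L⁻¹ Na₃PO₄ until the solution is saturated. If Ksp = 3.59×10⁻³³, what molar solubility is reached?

Ca₃(PO₄)₂(s) ⇌ 3 Ca²⁺(aq) + 2 PO₄³⁻(aq)
Let s be the solubility of Ca₃(PO₄)₂ here. The common ion gives [PO₄³⁻] ≈ 2.99×10⁻² mol L⁻¹, and [Ca²⁺] = 3s.
Ksp = [Ca²⁺]^3[PO₄³⁻]^2 = (3s)^3(2.99×10⁻²)^2
(3s)^3 = 3.59×10⁻³³ / (2.99×10⁻²)^2 = 4.02×10⁻³⁰
s = 5.30×10⁻¹¹ mol L⁻¹

5.30×10⁻¹¹ M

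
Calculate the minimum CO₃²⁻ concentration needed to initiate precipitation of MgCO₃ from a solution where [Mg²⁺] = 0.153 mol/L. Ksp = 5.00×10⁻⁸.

A salt starts to precipitate once the ion product Q reaches its Ksp.
MgCO₃(s) ⇌ Mg²⁺(aq) + CO₃²⁻(aq)
Ksp = [Mg²⁺][CO₃²⁻] = [CO₃²⁻](0.153)
[CO₃²⁻] = 5.00×10⁻⁸ / (0.153) = 3.27×10⁻⁷
[CO₃²⁻] = 3.27×10⁻⁷ mol/L

3.27×10⁻⁷ M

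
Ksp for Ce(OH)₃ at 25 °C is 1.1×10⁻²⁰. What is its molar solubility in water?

4.5×10⁻⁶ M

Ce(OH)₃(s) ⇌ Ce³⁺(aq) + 3 OH⁻(aq)
For each mole of Ce(OH)₃ that dissolves per liter, [Ce³⁺] = s and [OH⁻] = 3s; let s denote this solubility.
Ksp = [Ce³⁺][OH⁻]^3 = s · (3s)^3 = 27s^4
27s^4 = 1.1×10⁻²⁰  ⇒  s^4 = 4.1×10⁻²²
s = 4.5×10⁻⁶ mol L⁻¹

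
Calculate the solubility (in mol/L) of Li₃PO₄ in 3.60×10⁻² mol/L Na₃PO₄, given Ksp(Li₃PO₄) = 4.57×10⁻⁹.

1.68×10⁻³ M

Li₃PO₄(s) ⇌ 3 Li⁺(aq) + PO₄³⁻(aq)
The solution already contains PO₄³⁻ at 3.60×10⁻² mol/L. Let s be the molar solubility of Li₃PO₄.
[PO₄³⁻] ≈ 3.60×10⁻² mol/L (common ion dominates); [Li⁺] = 3s.
Ksp = [Li⁺]^3[PO₄³⁻] = (3s)^3(3.60×10⁻²)
(3s)^3 = 4.57×10⁻⁹ / (3.60×10⁻²) = 1.27×10⁻⁷
s = 1.68×10⁻³ mol/L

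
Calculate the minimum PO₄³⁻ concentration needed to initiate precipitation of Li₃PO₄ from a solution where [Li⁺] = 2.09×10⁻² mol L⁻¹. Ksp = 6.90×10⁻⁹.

7.56×10⁻⁴ M

Each salt precipitates once Q = Ksp for that salt.
Li₃PO₄(s) ⇌ 3 Li⁺(aq) + PO₄³⁻(aq)
Ksp = [Li⁺]^3[PO₄³⁻] = [PO₄³⁻](2.09×10⁻²)^3
[PO₄³⁻] = 6.90×10⁻⁹ / (2.09×10⁻²)^3 = 7.56×10⁻⁴
[PO₄³⁻] = 7.56×10⁻⁴ mol L⁻¹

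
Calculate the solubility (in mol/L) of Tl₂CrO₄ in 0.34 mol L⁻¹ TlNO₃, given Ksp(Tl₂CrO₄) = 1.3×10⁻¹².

1.1×10⁻¹¹ M

Tl₂CrO₄(s) ⇌ 2 Tl⁺(aq) + CrO₄²⁻(aq)
With Tl⁺ already at 0.34 mol L⁻¹ and s small, take [Tl⁺] ≈ 0.34 mol L⁻¹ and [CrO₄²⁻] = s.
Ksp = [Tl⁺]^2[CrO₄²⁻] = (0.34)^2s
s = 1.3×10⁻¹² / (0.34)^2 = 1.1×10⁻¹¹
s = 1.1×10⁻¹¹ mol L⁻¹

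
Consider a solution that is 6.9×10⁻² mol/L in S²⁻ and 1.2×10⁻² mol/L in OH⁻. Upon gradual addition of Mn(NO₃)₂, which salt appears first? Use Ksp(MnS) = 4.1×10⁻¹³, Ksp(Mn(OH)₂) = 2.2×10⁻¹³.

Precipitation of each salt begins when its ion product equals Ksp.
For MnS: [Mn²⁺] = (Ksp/[S²⁻]) = 5.9×10⁻¹² mol/L
For Mn(OH)₂: [Mn²⁺] = (Ksp/[OH⁻]^2) = 1.5×10⁻⁹ mol/L
The smaller threshold [Mn²⁺] is reached first, so MnS precipitates first.

MnS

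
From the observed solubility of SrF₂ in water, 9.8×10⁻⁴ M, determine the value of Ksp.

Ksp = 3.8×10⁻⁹

SrF₂(s) ⇌ Sr²⁺(aq) + 2 F⁻(aq)
If s mol/L of SrF₂ dissolves, [Sr²⁺] = s and [F⁻] = 2s.
Ksp = [Sr²⁺][F⁻]^2 = s · (2s)^2 = 4s^3
Ksp = 4 × (9.8×10⁻⁴)^3 = 3.8×10⁻⁹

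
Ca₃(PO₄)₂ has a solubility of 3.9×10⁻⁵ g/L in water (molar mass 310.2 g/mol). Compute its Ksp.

s = (3.9×10⁻⁵ g L⁻¹)/(310.2 g mol⁻¹) = 1.257×10⁻⁷ M
Ca₃(PO₄)₂(s) ⇌ 3 Ca²⁺(aq) + 2 PO₄³⁻(aq)
Call the molar solubility s, so that [Ca²⁺] = 3s and [PO₄³⁻] = 2s.
Ksp = [Ca²⁺]^3[PO₄³⁻]^2 = (3s)^3 · (2s)^2 = 108s^5
Ksp = 108 × (1.257×10⁻⁷)^5 = 3.4×10⁻³³

Ksp = 3.4×10⁻³³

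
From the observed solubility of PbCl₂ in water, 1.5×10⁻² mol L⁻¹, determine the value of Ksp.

PbCl₂(s) ⇌ Pb²⁺(aq) + 2 Cl⁻(aq)
Let s be the molar solubility. Then [Pb²⁺] = s and [Cl⁻] = 2s.
Ksp = [Pb²⁺][Cl⁻]^2 = s · (2s)^2 = 4s^3
Ksp = 4 × (1.5×10⁻²)^3 = 1.4×10⁻⁵

Ksp = 1.4×10⁻⁵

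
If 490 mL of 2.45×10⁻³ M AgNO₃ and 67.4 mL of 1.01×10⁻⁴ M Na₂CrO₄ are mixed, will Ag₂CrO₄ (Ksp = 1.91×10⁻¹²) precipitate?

After mixing, V = 490 mL + 67.4 mL = 557.4 mL.
[Ag⁺] = (2.45×10⁻³)(490)/557.4 = 2.15×10⁻³ M
[CrO₄²⁻] = (1.01×10⁻⁴)(67.4)/557.4 = 1.22×10⁻⁵ M
Q = [Ag⁺]^2[CrO₄²⁻] = 5.67×10⁻¹¹
Because Q > Ksp (5.67×10⁻¹¹ vs 1.91×10⁻¹²), a precipitate of Ag₂CrO₄ forms.

Yes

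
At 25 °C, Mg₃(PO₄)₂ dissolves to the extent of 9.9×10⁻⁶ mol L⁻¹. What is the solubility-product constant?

Mg₃(PO₄)₂(s) ⇌ 3 Mg²⁺(aq) + 2 PO₄³⁻(aq)
With molar solubility s: [Mg²⁺] = 3s, [PO₄³⁻] = 2s.
Ksp = [Mg²⁺]^3[PO₄³⁻]^2 = (3s)^3 · (2s)^2 = 108s^5
Ksp = 108 × (9.9×10⁻⁶)^5 = 1.0×10⁻²³

Ksp = 1.0×10⁻²³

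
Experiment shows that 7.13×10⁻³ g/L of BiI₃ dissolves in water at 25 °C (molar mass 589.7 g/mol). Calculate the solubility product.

Ksp = 5.77×10⁻¹⁹

Convert to molarity: s = 7.13×10⁻³ / 589.7 = 1.2091×10⁻⁵ mol/L
BiI₃(s) ⇌ Bi³⁺(aq) + 3 I⁻(aq)
Let s be the molar solubility. Then [Bi³⁺] = s and [I⁻] = 3s.
Ksp = [Bi³⁺][I⁻]^3 = s · (3s)^3 = 27s^4
Ksp = 27 × (1.2091×10⁻⁵)^4 = 5.77×10⁻¹⁹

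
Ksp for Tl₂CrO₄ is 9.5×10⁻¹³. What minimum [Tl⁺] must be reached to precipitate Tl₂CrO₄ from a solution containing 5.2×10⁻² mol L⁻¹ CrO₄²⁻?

4.3×10⁻⁶ M

Precipitation of each salt begins when its ion product equals Ksp.
Tl₂CrO₄(s) ⇌ 2 Tl⁺(aq) + CrO₄²⁻(aq)
Ksp = [Tl⁺]^2[CrO₄²⁻] = [Tl⁺]^2(5.2×10⁻²)
[Tl⁺]^2 = 9.5×10⁻¹³ / (5.2×10⁻²) = 1.8×10⁻¹¹
[Tl⁺] = 4.3×10⁻⁶ mol L⁻¹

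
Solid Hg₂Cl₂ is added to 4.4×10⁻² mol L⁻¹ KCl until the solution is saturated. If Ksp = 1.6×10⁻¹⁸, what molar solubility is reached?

8.3×10⁻¹⁶ M

Hg₂Cl₂(s) ⇌ Hg₂²⁺(aq) + 2 Cl⁻(aq)
Cl⁻ is already present at 4.4×10⁻² mol L⁻¹. If s mol/L of Hg₂Cl₂ dissolves, [Hg₂²⁺] = s while [Cl⁻] ≈ 4.4×10⁻² mol L⁻¹.
Ksp = [Hg₂²⁺][Cl⁻]^2 = s(4.4×10⁻²)^2
s = 1.6×10⁻¹⁸ / (4.4×10⁻²)^2 = 8.3×10⁻¹⁶
s = 8.3×10⁻¹⁶ mol L⁻¹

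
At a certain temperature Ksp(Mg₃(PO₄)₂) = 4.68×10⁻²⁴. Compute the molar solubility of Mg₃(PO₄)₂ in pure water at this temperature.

Mg₃(PO₄)₂(s) ⇌ 3 Mg²⁺(aq) + 2 PO₄³⁻(aq)
If s mol/L of Mg₃(PO₄)₂ dissolves, [Mg²⁺] = 3s and [PO₄³⁻] = 2s.
Ksp = [Mg²⁺]^3[PO₄³⁻]^2 = (3s)^3 · (2s)^2 = 108s^5
108s^5 = 4.68×10⁻²⁴  ⇒  s^5 = 4.33×10⁻²⁶
Taking the 5th root, s = 8.46×10⁻⁶ mol/L.

8.46×10⁻⁶ M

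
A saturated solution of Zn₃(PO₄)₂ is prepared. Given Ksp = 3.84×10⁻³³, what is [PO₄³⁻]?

2.58×10⁻⁷ M

Zn₃(PO₄)₂(s) ⇌ 3 Zn²⁺(aq) + 2 PO₄³⁻(aq)
If s mol/L of Zn₃(PO₄)₂ dissolves, [Zn²⁺] = 3s and [PO₄³⁻] = 2s.
Ksp = [Zn²⁺]^3[PO₄³⁻]^2 = (3s)^3 · (2s)^2 = 108s^5 = 3.84×10⁻³³
s = 1.29×10⁻⁷ mol L⁻¹
[PO₄³⁻] = 2s = 2.58×10⁻⁷ mol L⁻¹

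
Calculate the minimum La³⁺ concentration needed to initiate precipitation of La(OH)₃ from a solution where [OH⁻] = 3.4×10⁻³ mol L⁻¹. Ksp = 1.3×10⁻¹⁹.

Precipitation begins when Q = Ksp.
La(OH)₃(s) ⇌ La³⁺(aq) + 3 OH⁻(aq)
Ksp = [La³⁺][OH⁻]^3 = [La³⁺](3.4×10⁻³)^3
[La³⁺] = 1.3×10⁻¹⁹ / (3.4×10⁻³)^3 = 3.3×10⁻¹²
[La³⁺] = 3.3×10⁻¹² mol L⁻¹

3.3×10⁻¹² M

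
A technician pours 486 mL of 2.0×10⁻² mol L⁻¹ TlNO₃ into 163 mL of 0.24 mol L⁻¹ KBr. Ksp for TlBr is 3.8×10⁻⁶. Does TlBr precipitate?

Total volume after mixing = 486 + 163 = 649 mL.
[Tl⁺] = (2.0×10⁻²)(486)/649 = 1.5×10⁻² mol L⁻¹
[Br⁻] = (0.24)(163)/649 = 6.0×10⁻² mol L⁻¹
Q = [Tl⁺][Br⁻] = 9.0×10⁻⁴
Because Q > Ksp (9.0×10⁻⁴ vs 3.8×10⁻⁶), a precipitate of TlBr forms.

Yes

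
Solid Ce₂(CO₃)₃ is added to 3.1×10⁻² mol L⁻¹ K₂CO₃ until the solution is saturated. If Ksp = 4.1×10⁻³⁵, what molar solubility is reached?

Ce₂(CO₃)₃(s) ⇌ 2 Ce³⁺(aq) + 3 CO₃²⁻(aq)
Let s be the solubility of Ce₂(CO₃)₃ here. The common ion gives [CO₃²⁻] ≈ 3.1×10⁻² mol L⁻¹, and [Ce³⁺] = 2s.
Ksp = [Ce³⁺]^2[CO₃²⁻]^3 = (2s)^2(3.1×10⁻²)^3
(2s)^2 = 4.1×10⁻³⁵ / (3.1×10⁻²)^3 = 1.4×10⁻³⁰
s = 5.9×10⁻¹⁶ mol L⁻¹

5.9×10⁻¹⁶ M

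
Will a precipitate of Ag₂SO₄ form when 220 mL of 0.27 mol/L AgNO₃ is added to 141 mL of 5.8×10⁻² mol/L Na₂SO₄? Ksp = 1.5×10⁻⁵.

Yes

The combined volume is 361 mL.
[Ag⁺] = (0.27)(220)/361 = 0.16 mol/L
[SO₄²⁻] = (5.8×10⁻²)(141)/361 = 2.3×10⁻² mol/L
Q = [Ag⁺]^2[SO₄²⁻] = 6.1×10⁻⁴
Since Q (6.1×10⁻⁴) exceeds Ksp (1.5×10⁻⁵), Ag₂SO₄ will precipitate.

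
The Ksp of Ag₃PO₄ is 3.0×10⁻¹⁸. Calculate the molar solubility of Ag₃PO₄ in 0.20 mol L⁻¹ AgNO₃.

3.8×10⁻¹⁶ M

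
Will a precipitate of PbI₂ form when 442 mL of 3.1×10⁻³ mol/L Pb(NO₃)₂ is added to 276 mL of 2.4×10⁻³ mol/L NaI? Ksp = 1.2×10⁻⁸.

No

Total volume after mixing = 442 + 276 = 718 mL.
[Pb²⁺] = (3.1×10⁻³)(442)/718 = 1.9×10⁻³ mol/L
[I⁻] = (2.4×10⁻³)(276)/718 = 9.2×10⁻⁴ mol/L
Q = [Pb²⁺][I⁻]^2 = 1.6×10⁻⁹
Q = 1.6×10⁻⁹ < Ksp = 1.2×10⁻⁸, so the solution is unsaturated and no precipitate forms.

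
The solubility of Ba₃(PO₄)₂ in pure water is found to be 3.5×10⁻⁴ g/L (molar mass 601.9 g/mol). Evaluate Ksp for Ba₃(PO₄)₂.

Molar solubility s = (3.5×10⁻⁴ g/L) / (601.9 g/mol) = 5.815×10⁻⁷ mol/L
Ba₃(PO₄)₂(s) ⇌ 3 Ba²⁺(aq) + 2 PO₄³⁻(aq)
Let s be the molar solubility. Then [Ba²⁺] = 3s and [PO₄³⁻] = 2s.
Ksp = [Ba²⁺]^3[PO₄³⁻]^2 = (3s)^3 · (2s)^2 = 108s^5
Ksp = 108 × (5.815×10⁻⁷)^5 = 7.2×10⁻³⁰

Ksp = 7.2×10⁻³⁰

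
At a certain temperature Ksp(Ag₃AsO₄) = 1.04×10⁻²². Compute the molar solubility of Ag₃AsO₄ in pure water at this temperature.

1.40×10⁻⁶ M

Ag₃AsO₄(s) ⇌ 3 Ag⁺(aq) + AsO₄³⁻(aq)
For each mole of Ag₃AsO₄ that dissolves per liter, [Ag⁺] = 3s and [AsO₄³⁻] = s; let s denote this solubility.
Ksp = [Ag⁺]^3[AsO₄³⁻] = (3s)^3 · s = 27s^4
27s^4 = 1.04×10⁻²²  ⇒  s^4 = 3.85×10⁻²⁴
s = (3.85×10⁻²⁴)^(1/4) = 1.40×10⁻⁶ mol/L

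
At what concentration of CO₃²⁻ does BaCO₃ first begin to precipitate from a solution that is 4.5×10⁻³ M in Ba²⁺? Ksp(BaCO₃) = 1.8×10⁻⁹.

4.0×10⁻⁷ M

Precipitation of each salt begins when its ion product equals Ksp.
BaCO₃(s) ⇌ Ba²⁺(aq) + CO₃²⁻(aq)
Ksp = [Ba²⁺][CO₃²⁻] = [CO₃²⁻](4.5×10⁻³)
[CO₃²⁻] = 1.8×10⁻⁹ / (4.5×10⁻³) = 4.0×10⁻⁷
[CO₃²⁻] = 4.0×10⁻⁷ M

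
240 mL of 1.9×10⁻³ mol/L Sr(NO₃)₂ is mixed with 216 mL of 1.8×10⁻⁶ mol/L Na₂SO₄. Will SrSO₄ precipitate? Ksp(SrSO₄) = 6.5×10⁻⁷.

The combined volume is 456 mL.
[Sr²⁺] = (1.9×10⁻³)(240)/456 = 1.0×10⁻³ mol/L
[SO₄²⁻] = (1.8×10⁻⁶)(216)/456 = 8.5×10⁻⁷ mol/L
Q = [Sr²⁺][SO₄²⁻] = 8.5×10⁻¹⁰
Since Q (8.5×10⁻¹⁰) is less than Ksp (6.5×10⁻⁷), no SrSO₄ precipitates.

No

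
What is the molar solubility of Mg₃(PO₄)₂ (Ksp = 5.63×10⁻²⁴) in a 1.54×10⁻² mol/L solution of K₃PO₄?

9.58×10⁻⁸ M

Mg₃(PO₄)₂(s) ⇌ 3 Mg²⁺(aq) + 2 PO₄³⁻(aq)
With PO₄³⁻ already at 1.54×10⁻² mol/L and s small, take [PO₄³⁻] ≈ 1.54×10⁻² mol/L and [Mg²⁺] = 3s.
Ksp = [Mg²⁺]^3[PO₄³⁻]^2 = (3s)^3(1.54×10⁻²)^2
(3s)^3 = 5.63×10⁻²⁴ / (1.54×10⁻²)^2 = 2.37×10⁻²⁰
s = 9.58×10⁻⁸ mol/L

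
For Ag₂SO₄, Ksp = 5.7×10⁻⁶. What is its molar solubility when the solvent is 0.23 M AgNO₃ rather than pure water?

1.1×10⁻⁴ M

Ag₂SO₄(s) ⇌ 2 Ag⁺(aq) + SO₄²⁻(aq)
Ag⁺ is already present at 0.23 M. If s mol/L of Ag₂SO₄ dissolves, [SO₄²⁻] = s while [Ag⁺] ≈ 0.23 M.
Ksp = [Ag⁺]^2[SO₄²⁻] = (0.23)^2s
s = 5.7×10⁻⁶ / (0.23)^2 = 1.1×10⁻⁴
s = 1.1×10⁻⁴ M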